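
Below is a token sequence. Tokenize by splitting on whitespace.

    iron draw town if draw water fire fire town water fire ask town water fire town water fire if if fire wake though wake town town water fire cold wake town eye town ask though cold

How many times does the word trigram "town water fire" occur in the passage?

4

Scanning the 34 overlapping trigram windows for "town water fire":
  position 9–11: town water fire
  position 13–15: town water fire
  position 16–18: town water fire
  position 26–28: town water fire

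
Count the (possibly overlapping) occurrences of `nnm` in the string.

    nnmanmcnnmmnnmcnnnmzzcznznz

Sliding a length-3 window over the 27 characters (25 positions):
  position 1–3: nnm
  position 8–10: nnm
  position 12–14: nnm
  position 17–19: nnm

4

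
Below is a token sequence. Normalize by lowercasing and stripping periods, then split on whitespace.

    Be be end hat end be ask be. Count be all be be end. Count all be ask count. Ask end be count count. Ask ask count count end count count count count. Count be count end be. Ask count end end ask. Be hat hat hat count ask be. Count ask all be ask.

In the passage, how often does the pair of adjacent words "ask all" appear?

1

Scanning the 54 overlapping bigram windows for "ask all":
  position 52–53: ask all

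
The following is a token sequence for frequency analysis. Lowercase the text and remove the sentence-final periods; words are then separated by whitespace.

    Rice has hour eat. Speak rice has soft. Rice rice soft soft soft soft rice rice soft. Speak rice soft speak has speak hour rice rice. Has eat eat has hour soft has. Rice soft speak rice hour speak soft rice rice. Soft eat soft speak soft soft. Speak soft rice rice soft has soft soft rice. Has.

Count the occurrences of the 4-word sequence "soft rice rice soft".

4

Scanning the 55 overlapping 4-gram windows for "soft rice rice soft":
  position 8–11: soft rice rice soft
  position 14–17: soft rice rice soft
  position 40–43: soft rice rice soft
  position 50–53: soft rice rice soft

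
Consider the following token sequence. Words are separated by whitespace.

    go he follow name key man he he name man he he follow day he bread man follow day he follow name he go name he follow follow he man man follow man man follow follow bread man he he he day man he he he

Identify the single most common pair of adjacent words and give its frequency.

"he he", 6 times

Bigram frequencies (highest first):
  he he: 6
  he follow: 4
  man he: 4
  man follow: 3
  follow name: 2
  follow day: 2
  … (19 more, each ≤ 2)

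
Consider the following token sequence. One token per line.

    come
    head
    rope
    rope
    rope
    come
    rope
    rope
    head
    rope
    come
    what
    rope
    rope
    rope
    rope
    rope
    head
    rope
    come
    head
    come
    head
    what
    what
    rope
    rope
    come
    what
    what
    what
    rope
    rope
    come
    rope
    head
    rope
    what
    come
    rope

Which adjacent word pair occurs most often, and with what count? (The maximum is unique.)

"rope rope", 9 times

Bigram frequencies (highest first):
  rope rope: 9
  rope come: 5
  head rope: 4
  come head: 3
  come rope: 3
  rope head: 3
  … (7 more, each ≤ 3)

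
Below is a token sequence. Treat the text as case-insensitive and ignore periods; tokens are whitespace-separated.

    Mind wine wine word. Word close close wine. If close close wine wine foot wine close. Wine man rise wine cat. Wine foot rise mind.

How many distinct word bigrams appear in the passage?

25 tokens → 24 bigram windows in total.
Repeated bigrams (each contributes count−1 duplicates):
  close wine: 3
  close close: 2
  wine foot: 2
  wine wine: 2
5 duplicate windows → 24 − 5 = 19 distinct.

19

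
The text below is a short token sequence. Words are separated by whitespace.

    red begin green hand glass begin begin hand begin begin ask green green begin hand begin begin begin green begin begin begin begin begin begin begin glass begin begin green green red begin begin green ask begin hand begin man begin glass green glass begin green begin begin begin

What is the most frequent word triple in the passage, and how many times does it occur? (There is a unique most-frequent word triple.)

Trigram frequencies (highest first):
  begin begin begin: 7
  begin hand begin: 3
  begin begin green: 3
  glass begin begin: 2
  hand begin begin: 2
  begin green begin: 2
  … (27 more, each ≤ 2)

"begin begin begin", 7 times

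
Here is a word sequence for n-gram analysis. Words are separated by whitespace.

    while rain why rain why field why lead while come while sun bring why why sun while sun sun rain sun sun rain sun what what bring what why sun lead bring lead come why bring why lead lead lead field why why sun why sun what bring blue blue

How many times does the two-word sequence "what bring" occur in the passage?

Scanning the 49 overlapping bigram windows for "what bring":
  position 26–27: what bring
  position 47–48: what bring

2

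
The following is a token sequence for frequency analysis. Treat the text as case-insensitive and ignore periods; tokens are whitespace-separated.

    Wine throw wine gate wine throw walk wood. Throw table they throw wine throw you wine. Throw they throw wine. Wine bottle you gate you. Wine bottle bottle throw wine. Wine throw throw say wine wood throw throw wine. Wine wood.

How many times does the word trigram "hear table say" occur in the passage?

Scanning the 39 overlapping trigram windows for "hear table say":
  (none found)

0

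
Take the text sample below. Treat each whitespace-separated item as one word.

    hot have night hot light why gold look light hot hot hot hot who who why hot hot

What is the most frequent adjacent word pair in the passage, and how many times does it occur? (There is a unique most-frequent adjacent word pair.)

"hot hot", 4 times

Bigram frequencies (highest first):
  hot hot: 4
  hot have: 1
  have night: 1
  night hot: 1
  hot light: 1
  light why: 1
  … (8 more, each ≤ 1)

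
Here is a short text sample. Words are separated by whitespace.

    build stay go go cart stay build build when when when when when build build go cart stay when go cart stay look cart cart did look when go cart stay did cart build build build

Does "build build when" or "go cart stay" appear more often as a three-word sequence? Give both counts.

"go cart stay" (4 vs 1)

"build build when": 1 occurrence
"go cart stay": 4 occurrences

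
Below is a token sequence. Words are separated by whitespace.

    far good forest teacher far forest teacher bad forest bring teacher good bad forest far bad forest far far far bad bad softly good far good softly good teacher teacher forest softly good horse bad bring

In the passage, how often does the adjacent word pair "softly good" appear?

Scanning the 35 overlapping bigram windows for "softly good":
  position 23–24: softly good
  position 27–28: softly good
  position 32–33: softly good

3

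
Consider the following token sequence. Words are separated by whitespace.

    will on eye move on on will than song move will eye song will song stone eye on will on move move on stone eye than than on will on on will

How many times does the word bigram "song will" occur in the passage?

Scanning the 31 overlapping bigram windows for "song will":
  position 13–14: song will

1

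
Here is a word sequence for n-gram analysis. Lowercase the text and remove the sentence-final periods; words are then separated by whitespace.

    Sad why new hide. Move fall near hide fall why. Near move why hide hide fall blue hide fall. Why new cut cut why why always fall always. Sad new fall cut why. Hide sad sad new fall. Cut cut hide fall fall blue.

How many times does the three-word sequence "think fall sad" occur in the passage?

Scanning the 42 overlapping trigram windows for "think fall sad":
  (none found)

0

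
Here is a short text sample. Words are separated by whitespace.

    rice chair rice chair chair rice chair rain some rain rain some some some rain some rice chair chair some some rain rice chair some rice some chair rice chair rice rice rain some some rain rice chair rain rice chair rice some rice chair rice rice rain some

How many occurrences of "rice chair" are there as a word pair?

9

Scanning the 48 overlapping bigram windows for "rice chair":
  position 1–2: rice chair
  position 3–4: rice chair
  position 6–7: rice chair
  position 17–18: rice chair
  position 23–24: rice chair
  position 29–30: rice chair
  position 37–38: rice chair
  position 40–41: rice chair
  position 44–45: rice chair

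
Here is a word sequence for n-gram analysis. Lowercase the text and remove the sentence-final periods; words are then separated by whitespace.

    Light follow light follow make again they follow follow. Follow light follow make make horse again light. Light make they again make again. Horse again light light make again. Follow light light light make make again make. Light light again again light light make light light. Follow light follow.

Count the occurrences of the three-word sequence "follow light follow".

Scanning the 47 overlapping trigram windows for "follow light follow":
  position 2–4: follow light follow
  position 10–12: follow light follow
  position 47–49: follow light follow

3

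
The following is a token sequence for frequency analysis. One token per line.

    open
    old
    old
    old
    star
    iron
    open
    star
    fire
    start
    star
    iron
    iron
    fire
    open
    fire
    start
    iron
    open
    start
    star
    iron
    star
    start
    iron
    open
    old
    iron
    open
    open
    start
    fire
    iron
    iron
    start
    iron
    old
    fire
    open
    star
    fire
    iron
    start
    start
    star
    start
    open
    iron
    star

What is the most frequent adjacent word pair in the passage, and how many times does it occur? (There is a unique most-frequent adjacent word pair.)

"iron open", 4 times

Bigram frequencies (highest first):
  iron open: 4
  star iron: 3
  start star: 3
  start iron: 3
  open old: 2
  old old: 2
  … (21 more, each ≤ 2)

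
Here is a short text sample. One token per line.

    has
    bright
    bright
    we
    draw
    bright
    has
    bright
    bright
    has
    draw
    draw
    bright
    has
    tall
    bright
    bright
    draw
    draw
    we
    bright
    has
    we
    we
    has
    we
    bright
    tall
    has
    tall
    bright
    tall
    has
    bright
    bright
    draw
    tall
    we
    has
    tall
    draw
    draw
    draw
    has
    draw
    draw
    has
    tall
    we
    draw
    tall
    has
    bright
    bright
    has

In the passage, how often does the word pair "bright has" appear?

5

Scanning the 54 overlapping bigram windows for "bright has":
  position 6–7: bright has
  position 9–10: bright has
  position 13–14: bright has
  position 21–22: bright has
  position 54–55: bright has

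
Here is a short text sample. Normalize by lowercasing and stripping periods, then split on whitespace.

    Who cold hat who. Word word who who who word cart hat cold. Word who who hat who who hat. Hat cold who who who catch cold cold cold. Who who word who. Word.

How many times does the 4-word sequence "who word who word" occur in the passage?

1

Scanning the 31 overlapping 4-gram windows for "who word who word":
  position 31–34: who word who word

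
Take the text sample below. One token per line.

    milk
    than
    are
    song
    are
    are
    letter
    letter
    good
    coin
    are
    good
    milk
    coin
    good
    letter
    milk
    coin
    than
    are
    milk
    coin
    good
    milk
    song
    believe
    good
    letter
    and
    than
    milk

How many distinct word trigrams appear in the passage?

28

31 tokens → 29 trigram windows in total.
Repeated trigrams (each contributes count−1 duplicates):
  milk coin good: 2
1 duplicate windows → 29 − 1 = 28 distinct.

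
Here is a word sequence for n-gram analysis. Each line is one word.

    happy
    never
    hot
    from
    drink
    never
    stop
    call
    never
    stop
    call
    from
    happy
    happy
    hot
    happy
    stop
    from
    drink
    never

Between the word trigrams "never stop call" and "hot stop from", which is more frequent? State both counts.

"never stop call" (2 vs 0)

"never stop call": 2 occurrences
"hot stop from": 0 occurrences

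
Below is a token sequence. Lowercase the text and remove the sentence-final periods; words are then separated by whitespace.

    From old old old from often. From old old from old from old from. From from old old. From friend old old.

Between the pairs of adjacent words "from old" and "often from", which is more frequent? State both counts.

"from old": 5 occurrences
"often from": 1 occurrence

"from old" (5 vs 1)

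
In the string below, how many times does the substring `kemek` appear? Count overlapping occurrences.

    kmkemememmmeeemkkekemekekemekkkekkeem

Sliding a length-5 window over the 37 characters (33 positions):
  position 19–23: kemek
  position 25–29: kemek

2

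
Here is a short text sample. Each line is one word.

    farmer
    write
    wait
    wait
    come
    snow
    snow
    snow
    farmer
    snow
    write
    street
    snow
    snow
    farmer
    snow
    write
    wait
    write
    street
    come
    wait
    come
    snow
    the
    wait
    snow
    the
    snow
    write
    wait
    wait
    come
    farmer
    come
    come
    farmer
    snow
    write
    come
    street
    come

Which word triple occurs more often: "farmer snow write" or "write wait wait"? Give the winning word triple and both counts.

"farmer snow write" (3 vs 2)

"farmer snow write": 3 occurrences
"write wait wait": 2 occurrences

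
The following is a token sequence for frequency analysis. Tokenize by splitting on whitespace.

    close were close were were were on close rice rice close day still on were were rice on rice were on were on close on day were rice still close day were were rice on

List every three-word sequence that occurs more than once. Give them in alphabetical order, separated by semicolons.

were on close; were rice on; were were rice

Trigram counts meeting the condition (more than once):
  were on close: 2
  were rice on: 2
  were were rice: 2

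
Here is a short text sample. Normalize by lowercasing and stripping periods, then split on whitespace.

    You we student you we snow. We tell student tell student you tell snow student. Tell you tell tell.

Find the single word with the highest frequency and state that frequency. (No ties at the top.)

"tell", 6 times

Unigram frequencies (highest first):
  tell: 6
  you: 4
  student: 4
  we: 3
  snow: 2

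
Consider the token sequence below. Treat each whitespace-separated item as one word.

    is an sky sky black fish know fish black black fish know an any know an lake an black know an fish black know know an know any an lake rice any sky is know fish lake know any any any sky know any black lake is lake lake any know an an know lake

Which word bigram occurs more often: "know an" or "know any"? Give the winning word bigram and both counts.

"know an": 5 occurrences
"know any": 3 occurrences

"know an" (5 vs 3)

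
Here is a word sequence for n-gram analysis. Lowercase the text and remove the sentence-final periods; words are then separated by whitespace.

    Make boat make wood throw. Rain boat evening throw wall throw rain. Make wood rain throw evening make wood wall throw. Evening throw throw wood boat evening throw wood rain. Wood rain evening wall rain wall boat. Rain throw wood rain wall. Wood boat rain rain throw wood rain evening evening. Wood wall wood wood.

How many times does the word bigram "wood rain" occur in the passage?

5

Scanning the 54 overlapping bigram windows for "wood rain":
  position 14–15: wood rain
  position 29–30: wood rain
  position 31–32: wood rain
  position 40–41: wood rain
  position 48–49: wood rain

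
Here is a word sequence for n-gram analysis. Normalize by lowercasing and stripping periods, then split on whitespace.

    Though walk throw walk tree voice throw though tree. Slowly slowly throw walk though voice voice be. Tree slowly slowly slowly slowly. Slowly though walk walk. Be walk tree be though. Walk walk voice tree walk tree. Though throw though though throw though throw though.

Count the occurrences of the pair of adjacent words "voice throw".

Scanning the 44 overlapping bigram windows for "voice throw":
  position 6–7: voice throw

1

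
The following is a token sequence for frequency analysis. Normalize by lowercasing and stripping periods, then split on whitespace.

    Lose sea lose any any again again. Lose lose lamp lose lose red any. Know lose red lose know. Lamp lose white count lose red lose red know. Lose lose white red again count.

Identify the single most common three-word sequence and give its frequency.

"lose red lose", 2 times

Trigram frequencies (highest first):
  lose red lose: 2
  lose sea lose: 1
  sea lose any: 1
  lose any any: 1
  any any again: 1
  any again again: 1
  … (25 more, each ≤ 1)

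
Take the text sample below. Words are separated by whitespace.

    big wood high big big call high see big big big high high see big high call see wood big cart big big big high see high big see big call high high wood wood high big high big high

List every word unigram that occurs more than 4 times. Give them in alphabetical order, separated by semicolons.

big; high; see

Unigram counts meeting the condition (more than 4 times):
  big: 15
  high: 12
  see: 5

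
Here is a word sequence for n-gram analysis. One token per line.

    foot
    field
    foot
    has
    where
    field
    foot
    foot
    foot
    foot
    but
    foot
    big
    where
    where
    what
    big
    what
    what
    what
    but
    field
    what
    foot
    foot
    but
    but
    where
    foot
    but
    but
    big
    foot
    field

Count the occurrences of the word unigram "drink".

Scanning the 34 tokens for "drink":
  (none found)

0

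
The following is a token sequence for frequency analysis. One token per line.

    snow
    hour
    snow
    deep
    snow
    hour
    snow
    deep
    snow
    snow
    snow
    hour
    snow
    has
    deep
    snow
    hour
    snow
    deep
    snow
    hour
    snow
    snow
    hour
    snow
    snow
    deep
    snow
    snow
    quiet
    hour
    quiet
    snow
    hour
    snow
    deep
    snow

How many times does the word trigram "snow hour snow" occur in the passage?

7

Scanning the 35 overlapping trigram windows for "snow hour snow":
  position 1–3: snow hour snow
  position 5–7: snow hour snow
  position 11–13: snow hour snow
  position 16–18: snow hour snow
  position 20–22: snow hour snow
  position 23–25: snow hour snow
  position 33–35: snow hour snow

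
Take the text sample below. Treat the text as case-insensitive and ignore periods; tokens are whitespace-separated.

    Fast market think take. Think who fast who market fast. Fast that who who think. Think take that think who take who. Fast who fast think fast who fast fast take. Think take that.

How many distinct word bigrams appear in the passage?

34 tokens → 33 bigram windows in total.
Repeated bigrams (each contributes count−1 duplicates):
  who fast: 4
  fast who: 3
  think take: 3
  fast fast: 2
  take that: 2
  take think: 2
  think who: 2
11 duplicate windows → 33 − 11 = 22 distinct.

22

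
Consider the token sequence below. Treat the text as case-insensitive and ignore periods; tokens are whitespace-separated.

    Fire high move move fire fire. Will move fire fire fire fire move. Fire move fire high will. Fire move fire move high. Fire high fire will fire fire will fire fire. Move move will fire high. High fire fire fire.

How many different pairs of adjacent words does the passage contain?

14

41 tokens → 40 bigram windows in total.
Repeated bigrams (each contributes count−1 duplicates):
  fire fire: 8
  fire move: 5
  move fire: 5
  fire high: 4
  will fire: 4
  fire will: 3
  high fire: 3
  move move: 2
26 duplicate windows → 40 − 26 = 14 distinct.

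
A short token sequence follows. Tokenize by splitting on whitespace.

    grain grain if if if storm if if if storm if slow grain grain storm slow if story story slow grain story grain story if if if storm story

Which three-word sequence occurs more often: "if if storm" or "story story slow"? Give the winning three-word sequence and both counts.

"if if storm" (3 vs 1)

"if if storm": 3 occurrences
"story story slow": 1 occurrence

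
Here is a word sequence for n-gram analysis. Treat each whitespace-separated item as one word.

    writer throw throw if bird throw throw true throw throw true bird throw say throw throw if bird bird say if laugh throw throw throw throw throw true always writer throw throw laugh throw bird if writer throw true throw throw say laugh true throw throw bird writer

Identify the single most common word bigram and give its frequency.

"throw throw", 11 times

Bigram frequencies (highest first):
  throw throw: 11
  throw true: 4
  writer throw: 3
  true throw: 3
  throw if: 2
  if bird: 2
  … (18 more, each ≤ 2)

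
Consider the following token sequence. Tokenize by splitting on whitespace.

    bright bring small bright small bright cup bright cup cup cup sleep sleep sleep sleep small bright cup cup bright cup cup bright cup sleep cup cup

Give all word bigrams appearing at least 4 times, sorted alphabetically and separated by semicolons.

bright cup; cup cup

Bigram counts meeting the condition (at least 4 times):
  bright cup: 5
  cup cup: 5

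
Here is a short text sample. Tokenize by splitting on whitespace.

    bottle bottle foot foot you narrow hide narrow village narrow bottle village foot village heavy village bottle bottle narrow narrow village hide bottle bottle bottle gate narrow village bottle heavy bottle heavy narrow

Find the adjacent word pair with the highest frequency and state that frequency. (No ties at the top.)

Bigram frequencies (highest first):
  bottle bottle: 4
  narrow village: 3
  village bottle: 2
  bottle heavy: 2
  bottle foot: 1
  foot foot: 1
  … (19 more, each ≤ 1)

"bottle bottle", 4 times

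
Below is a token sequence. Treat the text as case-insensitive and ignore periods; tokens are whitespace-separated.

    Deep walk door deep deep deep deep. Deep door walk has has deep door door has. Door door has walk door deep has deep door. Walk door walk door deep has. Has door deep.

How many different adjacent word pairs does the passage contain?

14

34 tokens → 33 bigram windows in total.
Repeated bigrams (each contributes count−1 duplicates):
  deep deep: 4
  door deep: 4
  walk door: 4
  deep door: 3
  door walk: 3
  deep has: 2
  door door: 2
  door has: 2
  … (3 more repeated)
19 duplicate windows → 33 − 19 = 14 distinct.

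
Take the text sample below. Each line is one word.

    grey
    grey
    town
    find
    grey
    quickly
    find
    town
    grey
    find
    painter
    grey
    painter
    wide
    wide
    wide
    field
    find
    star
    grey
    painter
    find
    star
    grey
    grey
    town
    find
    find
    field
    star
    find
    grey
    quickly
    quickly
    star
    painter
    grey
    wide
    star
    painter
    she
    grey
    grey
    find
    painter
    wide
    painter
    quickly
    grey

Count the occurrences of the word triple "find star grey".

Scanning the 47 overlapping trigram windows for "find star grey":
  position 18–20: find star grey
  position 22–24: find star grey

2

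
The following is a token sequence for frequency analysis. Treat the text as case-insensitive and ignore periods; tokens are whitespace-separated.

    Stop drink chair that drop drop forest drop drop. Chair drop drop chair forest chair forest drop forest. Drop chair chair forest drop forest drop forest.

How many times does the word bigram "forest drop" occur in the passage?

Scanning the 25 overlapping bigram windows for "forest drop":
  position 7–8: forest drop
  position 16–17: forest drop
  position 18–19: forest drop
  position 22–23: forest drop
  position 24–25: forest drop

5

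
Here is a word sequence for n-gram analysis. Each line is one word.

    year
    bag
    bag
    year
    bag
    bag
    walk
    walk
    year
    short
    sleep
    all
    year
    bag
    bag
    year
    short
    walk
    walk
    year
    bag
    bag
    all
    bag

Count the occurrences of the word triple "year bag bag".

4

Scanning the 22 overlapping trigram windows for "year bag bag":
  position 1–3: year bag bag
  position 4–6: year bag bag
  position 13–15: year bag bag
  position 20–22: year bag bag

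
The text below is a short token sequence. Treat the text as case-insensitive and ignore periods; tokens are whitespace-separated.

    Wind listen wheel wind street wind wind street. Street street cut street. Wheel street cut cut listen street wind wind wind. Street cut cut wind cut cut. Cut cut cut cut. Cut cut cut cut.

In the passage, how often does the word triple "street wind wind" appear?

2

Scanning the 33 overlapping trigram windows for "street wind wind":
  position 5–7: street wind wind
  position 18–20: street wind wind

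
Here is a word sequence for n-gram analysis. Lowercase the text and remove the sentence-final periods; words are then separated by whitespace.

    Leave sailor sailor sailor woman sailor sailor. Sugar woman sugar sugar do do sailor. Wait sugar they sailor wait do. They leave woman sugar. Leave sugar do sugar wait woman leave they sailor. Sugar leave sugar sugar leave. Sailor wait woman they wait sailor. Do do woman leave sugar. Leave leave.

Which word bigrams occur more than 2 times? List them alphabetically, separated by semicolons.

Bigram counts meeting the condition (more than 2 times):
  leave sugar: 3
  sailor sailor: 3
  sailor wait: 3
  sugar leave: 4

leave sugar; sailor sailor; sailor wait; sugar leave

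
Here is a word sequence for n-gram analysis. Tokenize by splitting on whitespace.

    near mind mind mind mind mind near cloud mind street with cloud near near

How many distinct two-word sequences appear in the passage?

10

14 tokens → 13 bigram windows in total.
Repeated bigrams (each contributes count−1 duplicates):
  mind mind: 4
3 duplicate windows → 13 − 3 = 10 distinct.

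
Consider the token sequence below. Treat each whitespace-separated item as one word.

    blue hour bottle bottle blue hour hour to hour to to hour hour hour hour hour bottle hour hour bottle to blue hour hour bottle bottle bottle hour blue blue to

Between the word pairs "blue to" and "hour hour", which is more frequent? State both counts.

"hour hour" (7 vs 1)

"blue to": 1 occurrence
"hour hour": 7 occurrences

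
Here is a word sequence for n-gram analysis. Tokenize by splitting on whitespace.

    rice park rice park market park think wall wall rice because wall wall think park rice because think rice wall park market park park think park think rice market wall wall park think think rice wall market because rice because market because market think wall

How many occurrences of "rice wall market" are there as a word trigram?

Scanning the 43 overlapping trigram windows for "rice wall market":
  position 35–37: rice wall market

1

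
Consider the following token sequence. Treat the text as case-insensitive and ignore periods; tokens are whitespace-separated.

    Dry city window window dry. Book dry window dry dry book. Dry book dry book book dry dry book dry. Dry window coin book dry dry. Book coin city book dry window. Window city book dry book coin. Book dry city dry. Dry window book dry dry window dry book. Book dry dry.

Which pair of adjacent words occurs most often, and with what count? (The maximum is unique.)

Bigram frequencies (highest first):
  book dry: 11
  dry book: 8
  dry dry: 7
  dry window: 5
  window dry: 3
  dry city: 2
  … (11 more, each ≤ 2)

"book dry", 11 times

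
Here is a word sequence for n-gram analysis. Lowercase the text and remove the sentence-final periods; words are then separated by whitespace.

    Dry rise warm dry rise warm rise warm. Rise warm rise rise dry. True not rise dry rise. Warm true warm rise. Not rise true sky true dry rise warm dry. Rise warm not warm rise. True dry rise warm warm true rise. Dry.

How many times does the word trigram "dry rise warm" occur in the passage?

6

Scanning the 42 overlapping trigram windows for "dry rise warm":
  position 1–3: dry rise warm
  position 4–6: dry rise warm
  position 17–19: dry rise warm
  position 28–30: dry rise warm
  position 31–33: dry rise warm
  position 38–40: dry rise warm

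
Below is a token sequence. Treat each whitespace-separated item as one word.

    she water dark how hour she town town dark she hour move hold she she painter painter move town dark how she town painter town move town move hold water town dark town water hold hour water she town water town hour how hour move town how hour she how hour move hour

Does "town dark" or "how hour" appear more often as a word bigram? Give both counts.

"how hour" (4 vs 3)

"town dark": 3 occurrences
"how hour": 4 occurrences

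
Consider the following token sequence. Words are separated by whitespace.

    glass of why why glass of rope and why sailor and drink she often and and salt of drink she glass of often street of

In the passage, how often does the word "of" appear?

5

Scanning the 25 tokens for "of":
  position 2: of
  position 6: of
  position 18: of
  position 22: of
  position 25: of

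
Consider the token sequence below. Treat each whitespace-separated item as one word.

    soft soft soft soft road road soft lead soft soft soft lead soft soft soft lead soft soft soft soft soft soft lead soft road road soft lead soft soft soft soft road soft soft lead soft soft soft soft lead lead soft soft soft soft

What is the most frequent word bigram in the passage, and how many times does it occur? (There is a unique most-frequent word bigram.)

"soft soft", 22 times

Bigram frequencies (highest first):
  soft soft: 22
  soft lead: 7
  lead soft: 7
  soft road: 3
  road soft: 3
  road road: 2
  … (1 more, each ≤ 1)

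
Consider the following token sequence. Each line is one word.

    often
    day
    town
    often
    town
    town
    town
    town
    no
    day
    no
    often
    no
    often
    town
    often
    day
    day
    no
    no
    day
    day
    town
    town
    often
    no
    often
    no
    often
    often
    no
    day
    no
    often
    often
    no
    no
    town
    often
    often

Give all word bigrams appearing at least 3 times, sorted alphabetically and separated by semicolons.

day no; no day; no often; often no; often often; town often; town town

Bigram counts meeting the condition (at least 3 times):
  day no: 3
  no day: 3
  no often: 5
  often no: 5
  often often: 3
  town often: 4
  town town: 4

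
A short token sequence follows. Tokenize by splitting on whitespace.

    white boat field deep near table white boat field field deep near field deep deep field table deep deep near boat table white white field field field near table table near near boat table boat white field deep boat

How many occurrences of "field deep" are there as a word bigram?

Scanning the 38 overlapping bigram windows for "field deep":
  position 3–4: field deep
  position 10–11: field deep
  position 13–14: field deep
  position 37–38: field deep

4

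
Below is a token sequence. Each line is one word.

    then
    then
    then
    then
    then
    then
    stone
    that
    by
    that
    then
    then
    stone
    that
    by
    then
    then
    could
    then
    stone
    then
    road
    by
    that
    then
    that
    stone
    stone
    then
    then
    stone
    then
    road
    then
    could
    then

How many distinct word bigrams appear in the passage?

16

36 tokens → 35 bigram windows in total.
Repeated bigrams (each contributes count−1 duplicates):
  then then: 8
  then stone: 4
  stone then: 3
  by that: 2
  could then: 2
  stone that: 2
  that by: 2
  that then: 2
  … (2 more repeated)
19 duplicate windows → 35 − 19 = 16 distinct.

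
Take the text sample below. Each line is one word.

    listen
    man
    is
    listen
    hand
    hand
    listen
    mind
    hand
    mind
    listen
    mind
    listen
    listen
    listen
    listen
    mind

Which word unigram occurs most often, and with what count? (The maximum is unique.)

Unigram frequencies (highest first):
  listen: 8
  mind: 4
  hand: 3
  man: 1
  is: 1

"listen", 8 times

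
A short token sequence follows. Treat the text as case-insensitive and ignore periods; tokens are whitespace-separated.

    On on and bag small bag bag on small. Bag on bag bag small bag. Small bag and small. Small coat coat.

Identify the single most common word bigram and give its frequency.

Bigram frequencies (highest first):
  small bag: 4
  bag small: 3
  bag bag: 2
  bag on: 2
  on on: 1
  on and: 1
  … (8 more, each ≤ 1)

"small bag", 4 times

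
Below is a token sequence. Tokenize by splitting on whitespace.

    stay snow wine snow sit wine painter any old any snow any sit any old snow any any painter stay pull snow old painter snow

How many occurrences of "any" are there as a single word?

6

Scanning the 25 tokens for "any":
  position 8: any
  position 10: any
  position 12: any
  position 14: any
  position 17: any
  position 18: any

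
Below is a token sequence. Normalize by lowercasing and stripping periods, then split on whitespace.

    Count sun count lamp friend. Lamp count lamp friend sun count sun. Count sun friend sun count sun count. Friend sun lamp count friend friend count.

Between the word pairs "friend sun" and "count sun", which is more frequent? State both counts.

"friend sun": 3 occurrences
"count sun": 4 occurrences

"count sun" (4 vs 3)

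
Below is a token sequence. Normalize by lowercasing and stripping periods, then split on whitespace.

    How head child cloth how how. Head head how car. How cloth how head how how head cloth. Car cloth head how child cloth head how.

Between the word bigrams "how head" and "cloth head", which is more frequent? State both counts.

"how head" (4 vs 2)

"how head": 4 occurrences
"cloth head": 2 occurrences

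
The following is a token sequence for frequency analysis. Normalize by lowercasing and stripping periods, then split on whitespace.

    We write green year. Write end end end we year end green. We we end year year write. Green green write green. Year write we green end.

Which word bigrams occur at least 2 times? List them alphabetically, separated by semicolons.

end end; green year; write green; year write

Bigram counts meeting the condition (at least 2 times):
  end end: 2
  green year: 2
  write green: 3
  year write: 3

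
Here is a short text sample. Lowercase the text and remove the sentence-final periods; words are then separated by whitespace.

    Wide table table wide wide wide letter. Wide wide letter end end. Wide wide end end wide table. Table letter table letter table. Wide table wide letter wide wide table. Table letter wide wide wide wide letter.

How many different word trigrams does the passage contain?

37 tokens → 35 trigram windows in total.
Repeated trigrams (each contributes count−1 duplicates):
  letter wide wide: 3
  wide table table: 3
  wide wide letter: 3
  wide wide wide: 3
  end end wide: 2
  table letter table: 2
  table table letter: 2
  wide letter wide: 2
12 duplicate windows → 35 − 12 = 23 distinct.

23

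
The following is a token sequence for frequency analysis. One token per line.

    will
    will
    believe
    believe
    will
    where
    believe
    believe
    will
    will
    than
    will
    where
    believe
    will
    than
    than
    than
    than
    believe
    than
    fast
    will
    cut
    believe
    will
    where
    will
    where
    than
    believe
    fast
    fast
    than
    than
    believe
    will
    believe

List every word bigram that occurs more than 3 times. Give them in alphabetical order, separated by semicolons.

believe will; than than; will where

Bigram counts meeting the condition (more than 3 times):
  believe will: 5
  than than: 4
  will where: 4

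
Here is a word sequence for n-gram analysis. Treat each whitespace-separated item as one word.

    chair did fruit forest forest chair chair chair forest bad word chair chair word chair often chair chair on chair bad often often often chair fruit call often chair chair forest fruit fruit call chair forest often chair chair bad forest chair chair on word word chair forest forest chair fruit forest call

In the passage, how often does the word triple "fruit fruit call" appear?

Scanning the 51 overlapping trigram windows for "fruit fruit call":
  position 32–34: fruit fruit call

1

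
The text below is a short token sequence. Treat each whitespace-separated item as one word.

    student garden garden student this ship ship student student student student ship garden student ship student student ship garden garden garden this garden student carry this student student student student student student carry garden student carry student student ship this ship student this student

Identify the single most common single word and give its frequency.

"student", 21 times

Unigram frequencies (highest first):
  student: 21
  garden: 8
  ship: 7
  this: 5
  carry: 3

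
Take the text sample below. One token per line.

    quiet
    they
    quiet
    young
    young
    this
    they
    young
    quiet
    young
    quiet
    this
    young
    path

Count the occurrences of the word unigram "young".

Scanning the 14 tokens for "young":
  position 4: young
  position 5: young
  position 8: young
  position 10: young
  position 13: young

5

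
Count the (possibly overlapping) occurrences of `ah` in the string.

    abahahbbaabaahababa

3

Sliding a length-2 window over the 19 characters (18 positions):
  position 3–4: ah
  position 5–6: ah
  position 13–14: ah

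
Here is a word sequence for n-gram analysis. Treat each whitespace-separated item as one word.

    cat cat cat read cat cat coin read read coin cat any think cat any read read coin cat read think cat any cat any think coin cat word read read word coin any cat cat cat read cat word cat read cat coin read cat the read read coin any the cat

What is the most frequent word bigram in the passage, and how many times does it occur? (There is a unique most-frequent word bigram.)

Bigram frequencies (highest first):
  cat cat: 5
  cat read: 4
  read cat: 4
  read read: 4
  cat any: 4
  read coin: 3
  … (19 more, each ≤ 3)

"cat cat", 5 times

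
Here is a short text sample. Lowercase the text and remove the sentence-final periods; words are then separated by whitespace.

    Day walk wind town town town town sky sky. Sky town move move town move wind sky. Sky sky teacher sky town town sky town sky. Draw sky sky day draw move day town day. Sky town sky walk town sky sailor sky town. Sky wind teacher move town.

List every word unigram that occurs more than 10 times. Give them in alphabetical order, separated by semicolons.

sky; town

Unigram counts meeting the condition (more than 10 times):
  sky: 16
  town: 14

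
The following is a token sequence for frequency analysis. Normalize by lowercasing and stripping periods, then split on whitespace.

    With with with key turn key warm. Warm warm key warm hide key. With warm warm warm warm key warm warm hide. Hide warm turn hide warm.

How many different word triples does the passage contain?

20

27 tokens → 25 trigram windows in total.
Repeated trigrams (each contributes count−1 duplicates):
  warm warm warm: 3
  key warm warm: 2
  warm key warm: 2
  warm warm key: 2
5 duplicate windows → 25 − 5 = 20 distinct.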